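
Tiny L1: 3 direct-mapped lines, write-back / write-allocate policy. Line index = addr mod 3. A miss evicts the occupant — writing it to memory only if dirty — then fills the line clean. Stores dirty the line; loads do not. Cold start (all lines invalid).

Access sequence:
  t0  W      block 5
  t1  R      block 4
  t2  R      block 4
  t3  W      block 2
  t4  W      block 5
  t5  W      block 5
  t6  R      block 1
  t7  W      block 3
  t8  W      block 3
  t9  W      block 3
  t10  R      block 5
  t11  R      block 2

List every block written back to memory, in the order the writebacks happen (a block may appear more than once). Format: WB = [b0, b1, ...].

0: W B5 -> L2 miss  d=D]
1: R B4 -> L1 miss  d=-]
2: R B4 -> L1 hit  d=-]
3: W B2 -> L2 miss wb->B5  d=D]
4: W B5 -> L2 miss wb->B2  d=D]
5: W B5 -> L2 hit  d=D]
6: R B1 -> L1 miss  d=-]
7: W B3 -> L0 miss  d=D]
8: W B3 -> L0 hit  d=D]
9: W B3 -> L0 hit  d=D]
10: R B5 -> L2 hit  d=D]
11: R B2 -> L2 miss wb->B5  d=-]

WB = [5, 2, 5]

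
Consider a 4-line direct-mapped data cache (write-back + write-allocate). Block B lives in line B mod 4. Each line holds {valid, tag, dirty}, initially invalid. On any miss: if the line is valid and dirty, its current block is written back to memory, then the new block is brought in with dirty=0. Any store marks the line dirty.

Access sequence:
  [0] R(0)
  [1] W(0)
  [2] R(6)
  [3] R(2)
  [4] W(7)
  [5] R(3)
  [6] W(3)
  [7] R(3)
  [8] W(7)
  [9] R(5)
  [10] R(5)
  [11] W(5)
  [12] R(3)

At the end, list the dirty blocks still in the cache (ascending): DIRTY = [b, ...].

DIRTY = [0, 5]

0: R B0 → L0 miss [-]
1: W B0 → L0 hit [D]
2: R B6 → L2 miss [-]
3: R B2 → L2 miss [-]
4: W B7 → L3 miss [D]
5: R B3 → L3 miss wb→B7 [-]
6: W B3 → L3 hit [D]
7: R B3 → L3 hit [D]
8: W B7 → L3 miss wb→B3 [D]
9: R B5 → L1 miss [-]
10: R B5 → L1 hit [-]
11: W B5 → L1 hit [D]
12: R B3 → L3 miss wb→B7 [-]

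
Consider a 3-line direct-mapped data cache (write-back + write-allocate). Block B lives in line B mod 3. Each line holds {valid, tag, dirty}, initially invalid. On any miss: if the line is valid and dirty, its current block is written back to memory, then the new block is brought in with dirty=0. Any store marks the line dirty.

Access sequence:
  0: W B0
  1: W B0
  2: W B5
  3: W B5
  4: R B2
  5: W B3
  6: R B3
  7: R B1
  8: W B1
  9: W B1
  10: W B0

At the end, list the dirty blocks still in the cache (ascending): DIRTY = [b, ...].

DIRTY = [0, 1]

  0 | W B0 → L0 miss [D]
  1 | W B0 → L0 hit [D]
  2 | W B5 → L2 miss [D]
  3 | W B5 → L2 hit [D]
  4 | R B2 → L2 miss wb→B5 [-]
  5 | W B3 → L0 miss wb→B0 [D]
  6 | R B3 → L0 hit [D]
  7 | R B1 → L1 miss [-]
  8 | W B1 → L1 hit [D]
  9 | W B1 → L1 hit [D]
  10 | W B0 → L0 miss wb→B3 [D]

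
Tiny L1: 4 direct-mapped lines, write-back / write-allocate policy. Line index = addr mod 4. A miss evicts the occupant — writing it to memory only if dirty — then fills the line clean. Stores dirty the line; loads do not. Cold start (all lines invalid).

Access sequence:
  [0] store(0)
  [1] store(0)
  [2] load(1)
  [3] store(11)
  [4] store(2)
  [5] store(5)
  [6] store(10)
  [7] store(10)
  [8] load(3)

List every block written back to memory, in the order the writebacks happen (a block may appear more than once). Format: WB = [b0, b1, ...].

  0 | W B0 → L0 miss [D]
  1 | W B0 → L0 hit [D]
  2 | R B1 → L1 miss [-]
  3 | W B11 → L3 miss [D]
  4 | W B2 → L2 miss [D]
  5 | W B5 → L1 miss [D]
  6 | W B10 → L2 miss wb→B2 [D]
  7 | W B10 → L2 hit [D]
  8 | R B3 → L3 miss wb→B11 [-]

WB = [2, 11]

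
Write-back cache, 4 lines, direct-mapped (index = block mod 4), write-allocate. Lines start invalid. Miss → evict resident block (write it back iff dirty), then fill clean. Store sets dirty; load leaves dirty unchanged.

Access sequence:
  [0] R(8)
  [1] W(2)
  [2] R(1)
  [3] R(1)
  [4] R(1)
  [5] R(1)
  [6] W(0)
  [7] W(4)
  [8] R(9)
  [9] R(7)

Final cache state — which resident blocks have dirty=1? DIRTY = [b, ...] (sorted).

  0 | R B8 → L0 miss [-]
  1 | W B2 → L2 miss [D]
  2 | R B1 → L1 miss [-]
  3 | R B1 → L1 hit [-]
  4 | R B1 → L1 hit [-]
  5 | R B1 → L1 hit [-]
  6 | W B0 → L0 miss [D]
  7 | W B4 → L0 miss wb→B0 [D]
  8 | R B9 → L1 miss [-]
  9 | R B7 → L3 miss [-]

DIRTY = [2, 4]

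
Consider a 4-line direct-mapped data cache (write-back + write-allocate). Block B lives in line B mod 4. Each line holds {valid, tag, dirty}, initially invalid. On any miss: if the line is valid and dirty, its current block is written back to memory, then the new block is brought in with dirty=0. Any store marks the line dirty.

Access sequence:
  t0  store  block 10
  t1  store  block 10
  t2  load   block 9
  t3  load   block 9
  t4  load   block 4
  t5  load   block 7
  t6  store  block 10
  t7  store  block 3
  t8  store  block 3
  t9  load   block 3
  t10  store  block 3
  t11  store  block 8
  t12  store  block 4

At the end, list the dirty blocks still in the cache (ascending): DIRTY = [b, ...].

0: W B10 -> L2 miss  d=D]
1: W B10 -> L2 hit  d=D]
2: R B9 -> L1 miss  d=-]
3: R B9 -> L1 hit  d=-]
4: R B4 -> L0 miss  d=-]
5: R B7 -> L3 miss  d=-]
6: W B10 -> L2 hit  d=D]
7: W B3 -> L3 miss  d=D]
8: W B3 -> L3 hit  d=D]
9: R B3 -> L3 hit  d=D]
10: W B3 -> L3 hit  d=D]
11: W B8 -> L0 miss  d=D]
12: W B4 -> L0 miss wb->B8  d=D]

DIRTY = [3, 4, 10]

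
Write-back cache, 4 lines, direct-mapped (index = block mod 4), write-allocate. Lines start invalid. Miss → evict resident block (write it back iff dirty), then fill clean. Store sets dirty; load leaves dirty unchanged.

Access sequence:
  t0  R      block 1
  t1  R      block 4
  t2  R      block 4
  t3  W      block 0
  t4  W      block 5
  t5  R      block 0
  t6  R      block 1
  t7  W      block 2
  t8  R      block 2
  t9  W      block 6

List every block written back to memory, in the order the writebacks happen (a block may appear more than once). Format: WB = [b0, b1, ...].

WB = [5, 2]

0: R B1 -> L1 miss  d=-]
1: R B4 -> L0 miss  d=-]
2: R B4 -> L0 hit  d=-]
3: W B0 -> L0 miss  d=D]
4: W B5 -> L1 miss  d=D]
5: R B0 -> L0 hit  d=D]
6: R B1 -> L1 miss wb->B5  d=-]
7: W B2 -> L2 miss  d=D]
8: R B2 -> L2 hit  d=D]
9: W B6 -> L2 miss wb->B2  d=D]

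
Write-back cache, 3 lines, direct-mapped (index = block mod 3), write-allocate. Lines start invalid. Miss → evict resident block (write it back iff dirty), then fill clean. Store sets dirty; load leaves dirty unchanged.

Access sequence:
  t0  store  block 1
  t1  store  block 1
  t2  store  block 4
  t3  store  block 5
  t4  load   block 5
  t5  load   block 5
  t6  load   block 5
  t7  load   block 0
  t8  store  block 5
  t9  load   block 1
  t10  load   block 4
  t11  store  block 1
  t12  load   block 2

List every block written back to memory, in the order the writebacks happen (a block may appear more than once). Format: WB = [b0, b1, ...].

WB = [1, 4, 5]

0: W B1 -> L1 miss  d=D]
1: W B1 -> L1 hit  d=D]
2: W B4 -> L1 miss wb->B1  d=D]
3: W B5 -> L2 miss  d=D]
4: R B5 -> L2 hit  d=D]
5: R B5 -> L2 hit  d=D]
6: R B5 -> L2 hit  d=D]
7: R B0 -> L0 miss  d=-]
8: W B5 -> L2 hit  d=D]
9: R B1 -> L1 miss wb->B4  d=-]
10: R B4 -> L1 miss  d=-]
11: W B1 -> L1 miss  d=D]
12: R B2 -> L2 miss wb->B5  d=-]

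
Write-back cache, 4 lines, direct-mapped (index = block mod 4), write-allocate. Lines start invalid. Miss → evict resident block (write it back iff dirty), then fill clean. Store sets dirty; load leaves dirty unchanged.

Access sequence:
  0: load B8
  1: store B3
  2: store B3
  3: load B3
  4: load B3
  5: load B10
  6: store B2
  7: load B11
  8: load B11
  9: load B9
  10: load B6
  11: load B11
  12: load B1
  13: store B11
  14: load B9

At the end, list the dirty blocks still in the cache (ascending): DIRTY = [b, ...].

0: R B8 -> L0 miss  d=-]
1: W B3 -> L3 miss  d=D]
2: W B3 -> L3 hit  d=D]
3: R B3 -> L3 hit  d=D]
4: R B3 -> L3 hit  d=D]
5: R B10 -> L2 miss  d=-]
6: W B2 -> L2 miss  d=D]
7: R B11 -> L3 miss wb->B3  d=-]
8: R B11 -> L3 hit  d=-]
9: R B9 -> L1 miss  d=-]
10: R B6 -> L2 miss wb->B2  d=-]
11: R B11 -> L3 hit  d=-]
12: R B1 -> L1 miss  d=-]
13: W B11 -> L3 hit  d=D]
14: R B9 -> L1 miss  d=-]

DIRTY = [11]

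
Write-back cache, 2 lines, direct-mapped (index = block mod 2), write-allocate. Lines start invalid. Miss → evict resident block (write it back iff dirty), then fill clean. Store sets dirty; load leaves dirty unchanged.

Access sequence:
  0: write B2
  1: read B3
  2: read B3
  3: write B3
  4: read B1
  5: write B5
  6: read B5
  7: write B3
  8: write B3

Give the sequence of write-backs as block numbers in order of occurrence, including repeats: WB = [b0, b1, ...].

WB = [3, 5]

  0 | W B2 → L0 miss [D]
  1 | R B3 → L1 miss [-]
  2 | R B3 → L1 hit [-]
  3 | W B3 → L1 hit [D]
  4 | R B1 → L1 miss wb→B3 [-]
  5 | W B5 → L1 miss [D]
  6 | R B5 → L1 hit [D]
  7 | W B3 → L1 miss wb→B5 [D]
  8 | W B3 → L1 hit [D]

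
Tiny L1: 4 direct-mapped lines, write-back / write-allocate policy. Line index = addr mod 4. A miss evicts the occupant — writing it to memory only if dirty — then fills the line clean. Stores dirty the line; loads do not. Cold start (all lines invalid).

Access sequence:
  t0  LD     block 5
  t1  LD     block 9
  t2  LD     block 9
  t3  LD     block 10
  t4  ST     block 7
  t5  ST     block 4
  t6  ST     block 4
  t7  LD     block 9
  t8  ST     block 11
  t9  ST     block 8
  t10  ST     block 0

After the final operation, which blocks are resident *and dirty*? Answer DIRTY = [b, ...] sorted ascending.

  0 | R B5 → L1 miss [-]
  1 | R B9 → L1 miss [-]
  2 | R B9 → L1 hit [-]
  3 | R B10 → L2 miss [-]
  4 | W B7 → L3 miss [D]
  5 | W B4 → L0 miss [D]
  6 | W B4 → L0 hit [D]
  7 | R B9 → L1 hit [-]
  8 | W B11 → L3 miss wb→B7 [D]
  9 | W B8 → L0 miss wb→B4 [D]
  10 | W B0 → L0 miss wb→B8 [D]

DIRTY = [0, 11]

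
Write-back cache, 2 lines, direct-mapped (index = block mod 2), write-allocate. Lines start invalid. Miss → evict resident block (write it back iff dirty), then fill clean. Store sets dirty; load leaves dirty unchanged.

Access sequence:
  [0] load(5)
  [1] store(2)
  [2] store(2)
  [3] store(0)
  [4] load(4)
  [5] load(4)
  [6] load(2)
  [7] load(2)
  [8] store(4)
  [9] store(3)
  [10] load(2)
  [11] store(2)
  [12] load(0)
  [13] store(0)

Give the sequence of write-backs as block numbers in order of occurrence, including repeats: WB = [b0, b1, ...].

0: R B5 -> L1 miss  d=-]
1: W B2 -> L0 miss  d=D]
2: W B2 -> L0 hit  d=D]
3: W B0 -> L0 miss wb->B2  d=D]
4: R B4 -> L0 miss wb->B0  d=-]
5: R B4 -> L0 hit  d=-]
6: R B2 -> L0 miss  d=-]
7: R B2 -> L0 hit  d=-]
8: W B4 -> L0 miss  d=D]
9: W B3 -> L1 miss  d=D]
10: R B2 -> L0 miss wb->B4  d=-]
11: W B2 -> L0 hit  d=D]
12: R B0 -> L0 miss wb->B2  d=-]
13: W B0 -> L0 hit  d=D]

WB = [2, 0, 4, 2]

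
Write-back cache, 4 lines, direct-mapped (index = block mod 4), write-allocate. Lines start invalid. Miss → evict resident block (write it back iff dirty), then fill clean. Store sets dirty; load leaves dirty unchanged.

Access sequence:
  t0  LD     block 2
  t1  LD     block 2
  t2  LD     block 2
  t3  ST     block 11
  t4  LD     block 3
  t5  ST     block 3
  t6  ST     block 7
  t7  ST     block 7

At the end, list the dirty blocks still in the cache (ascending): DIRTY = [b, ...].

0: R B2 -> L2 miss  d=-]
1: R B2 -> L2 hit  d=-]
2: R B2 -> L2 hit  d=-]
3: W B11 -> L3 miss  d=D]
4: R B3 -> L3 miss wb->B11  d=-]
5: W B3 -> L3 hit  d=D]
6: W B7 -> L3 miss wb->B3  d=D]
7: W B7 -> L3 hit  d=D]

DIRTY = [7]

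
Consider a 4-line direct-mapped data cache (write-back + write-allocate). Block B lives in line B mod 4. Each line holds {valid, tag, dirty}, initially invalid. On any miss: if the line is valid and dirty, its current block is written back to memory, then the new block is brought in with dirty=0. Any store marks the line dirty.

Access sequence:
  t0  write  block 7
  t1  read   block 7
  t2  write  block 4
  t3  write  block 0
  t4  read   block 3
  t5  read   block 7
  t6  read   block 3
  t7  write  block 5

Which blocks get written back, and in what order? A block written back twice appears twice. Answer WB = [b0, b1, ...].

0: W B7 -> L3 miss  d=D]
1: R B7 -> L3 hit  d=D]
2: W B4 -> L0 miss  d=D]
3: W B0 -> L0 miss wb->B4  d=D]
4: R B3 -> L3 miss wb->B7  d=-]
5: R B7 -> L3 miss  d=-]
6: R B3 -> L3 miss  d=-]
7: W B5 -> L1 miss  d=D]

WB = [4, 7]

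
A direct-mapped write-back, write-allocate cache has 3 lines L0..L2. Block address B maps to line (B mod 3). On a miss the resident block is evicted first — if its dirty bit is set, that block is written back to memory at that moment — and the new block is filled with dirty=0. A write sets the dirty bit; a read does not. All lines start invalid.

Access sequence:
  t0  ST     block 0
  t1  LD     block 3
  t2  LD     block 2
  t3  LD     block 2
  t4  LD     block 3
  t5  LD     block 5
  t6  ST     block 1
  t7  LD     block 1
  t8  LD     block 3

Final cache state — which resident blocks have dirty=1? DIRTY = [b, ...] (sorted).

  0 | W B0 → L0 miss [D]
  1 | R B3 → L0 miss wb→B0 [-]
  2 | R B2 → L2 miss [-]
  3 | R B2 → L2 hit [-]
  4 | R B3 → L0 hit [-]
  5 | R B5 → L2 miss [-]
  6 | W B1 → L1 miss [D]
  7 | R B1 → L1 hit [D]
  8 | R B3 → L0 hit [-]

DIRTY = [1]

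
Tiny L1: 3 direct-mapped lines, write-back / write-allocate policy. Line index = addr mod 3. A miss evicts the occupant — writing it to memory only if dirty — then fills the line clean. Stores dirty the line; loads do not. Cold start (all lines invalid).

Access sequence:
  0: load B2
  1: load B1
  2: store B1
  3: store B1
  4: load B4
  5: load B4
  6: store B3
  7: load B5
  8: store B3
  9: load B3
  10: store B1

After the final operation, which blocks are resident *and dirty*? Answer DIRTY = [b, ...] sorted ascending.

0: R B2 -> L2 miss  d=-]
1: R B1 -> L1 miss  d=-]
2: W B1 -> L1 hit  d=D]
3: W B1 -> L1 hit  d=D]
4: R B4 -> L1 miss wb->B1  d=-]
5: R B4 -> L1 hit  d=-]
6: W B3 -> L0 miss  d=D]
7: R B5 -> L2 miss  d=-]
8: W B3 -> L0 hit  d=D]
9: R B3 -> L0 hit  d=D]
10: W B1 -> L1 miss  d=D]

DIRTY = [1, 3]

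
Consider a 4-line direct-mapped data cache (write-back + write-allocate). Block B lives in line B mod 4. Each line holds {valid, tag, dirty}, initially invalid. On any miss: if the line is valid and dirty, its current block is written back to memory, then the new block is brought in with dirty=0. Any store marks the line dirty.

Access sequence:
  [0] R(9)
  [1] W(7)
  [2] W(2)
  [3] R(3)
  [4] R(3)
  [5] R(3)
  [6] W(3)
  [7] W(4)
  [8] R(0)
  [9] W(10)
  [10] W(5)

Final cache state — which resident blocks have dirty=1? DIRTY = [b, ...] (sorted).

DIRTY = [3, 5, 10]

0: R B9 -> L1 miss  d=-]
1: W B7 -> L3 miss  d=D]
2: W B2 -> L2 miss  d=D]
3: R B3 -> L3 miss wb->B7  d=-]
4: R B3 -> L3 hit  d=-]
5: R B3 -> L3 hit  d=-]
6: W B3 -> L3 hit  d=D]
7: W B4 -> L0 miss  d=D]
8: R B0 -> L0 miss wb->B4  d=-]
9: W B10 -> L2 miss wb->B2  d=D]
10: W B5 -> L1 miss  d=D]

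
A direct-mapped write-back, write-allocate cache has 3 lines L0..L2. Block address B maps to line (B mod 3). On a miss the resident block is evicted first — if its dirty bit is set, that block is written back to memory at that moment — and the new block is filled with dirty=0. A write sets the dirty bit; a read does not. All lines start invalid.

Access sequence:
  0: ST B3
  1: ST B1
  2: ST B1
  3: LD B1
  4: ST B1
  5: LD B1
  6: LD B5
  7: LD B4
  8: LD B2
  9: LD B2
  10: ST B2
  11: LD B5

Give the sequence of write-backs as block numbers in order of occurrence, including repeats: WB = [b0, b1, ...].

0: W B3 → L0 miss [D]
1: W B1 → L1 miss [D]
2: W B1 → L1 hit [D]
3: R B1 → L1 hit [D]
4: W B1 → L1 hit [D]
5: R B1 → L1 hit [D]
6: R B5 → L2 miss [-]
7: R B4 → L1 miss wb→B1 [-]
8: R B2 → L2 miss [-]
9: R B2 → L2 hit [-]
10: W B2 → L2 hit [D]
11: R B5 → L2 miss wb→B2 [-]

WB = [1, 2]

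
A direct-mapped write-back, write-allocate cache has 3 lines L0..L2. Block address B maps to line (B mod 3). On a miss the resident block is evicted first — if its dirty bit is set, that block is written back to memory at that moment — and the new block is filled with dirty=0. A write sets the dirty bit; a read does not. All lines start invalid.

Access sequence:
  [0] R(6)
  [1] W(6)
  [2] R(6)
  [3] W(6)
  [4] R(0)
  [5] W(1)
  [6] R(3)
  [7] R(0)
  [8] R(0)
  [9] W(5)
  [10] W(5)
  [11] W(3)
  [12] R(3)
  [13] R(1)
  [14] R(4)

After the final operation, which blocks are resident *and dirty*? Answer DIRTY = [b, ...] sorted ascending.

0: R B6 -> L0 miss  d=-]
1: W B6 -> L0 hit  d=D]
2: R B6 -> L0 hit  d=D]
3: W B6 -> L0 hit  d=D]
4: R B0 -> L0 miss wb->B6  d=-]
5: W B1 -> L1 miss  d=D]
6: R B3 -> L0 miss  d=-]
7: R B0 -> L0 miss  d=-]
8: R B0 -> L0 hit  d=-]
9: W B5 -> L2 miss  d=D]
10: W B5 -> L2 hit  d=D]
11: W B3 -> L0 miss  d=D]
12: R B3 -> L0 hit  d=D]
13: R B1 -> L1 hit  d=D]
14: R B4 -> L1 miss wb->B1  d=-]

DIRTY = [3, 5]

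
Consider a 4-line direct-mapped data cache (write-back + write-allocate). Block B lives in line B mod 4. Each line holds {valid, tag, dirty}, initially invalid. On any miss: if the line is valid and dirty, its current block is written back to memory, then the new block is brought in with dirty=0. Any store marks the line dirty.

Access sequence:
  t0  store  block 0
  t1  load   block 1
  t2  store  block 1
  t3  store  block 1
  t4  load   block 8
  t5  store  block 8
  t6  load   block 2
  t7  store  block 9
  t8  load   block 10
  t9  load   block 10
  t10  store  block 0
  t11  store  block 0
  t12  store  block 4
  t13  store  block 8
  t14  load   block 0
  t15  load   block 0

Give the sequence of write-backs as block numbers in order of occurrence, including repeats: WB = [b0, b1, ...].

WB = [0, 1, 8, 0, 4, 8]

0: W B0 -> L0 miss  d=D]
1: R B1 -> L1 miss  d=-]
2: W B1 -> L1 hit  d=D]
3: W B1 -> L1 hit  d=D]
4: R B8 -> L0 miss wb->B0  d=-]
5: W B8 -> L0 hit  d=D]
6: R B2 -> L2 miss  d=-]
7: W B9 -> L1 miss wb->B1  d=D]
8: R B10 -> L2 miss  d=-]
9: R B10 -> L2 hit  d=-]
10: W B0 -> L0 miss wb->B8  d=D]
11: W B0 -> L0 hit  d=D]
12: W B4 -> L0 miss wb->B0  d=D]
13: W B8 -> L0 miss wb->B4  d=D]
14: R B0 -> L0 miss wb->B8  d=-]
15: R B0 -> L0 hit  d=-]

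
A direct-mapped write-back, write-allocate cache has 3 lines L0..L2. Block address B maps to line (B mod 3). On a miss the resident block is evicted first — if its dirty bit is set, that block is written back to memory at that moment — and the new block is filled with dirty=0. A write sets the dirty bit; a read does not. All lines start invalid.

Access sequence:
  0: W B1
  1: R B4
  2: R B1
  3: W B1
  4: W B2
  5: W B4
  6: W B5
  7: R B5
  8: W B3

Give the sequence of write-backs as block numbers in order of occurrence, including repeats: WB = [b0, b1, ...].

  0 | W B1 → L1 miss [D]
  1 | R B4 → L1 miss wb→B1 [-]
  2 | R B1 → L1 miss [-]
  3 | W B1 → L1 hit [D]
  4 | W B2 → L2 miss [D]
  5 | W B4 → L1 miss wb→B1 [D]
  6 | W B5 → L2 miss wb→B2 [D]
  7 | R B5 → L2 hit [D]
  8 | W B3 → L0 miss [D]

WB = [1, 1, 2]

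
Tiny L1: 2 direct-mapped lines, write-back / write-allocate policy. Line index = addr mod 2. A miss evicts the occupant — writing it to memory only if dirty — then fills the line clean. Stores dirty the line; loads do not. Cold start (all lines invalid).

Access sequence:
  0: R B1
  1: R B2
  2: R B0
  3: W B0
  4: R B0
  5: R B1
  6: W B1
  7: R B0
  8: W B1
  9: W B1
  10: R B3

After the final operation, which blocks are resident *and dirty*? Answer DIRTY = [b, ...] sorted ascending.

0: R B1 -> L1 miss  d=-]
1: R B2 -> L0 miss  d=-]
2: R B0 -> L0 miss  d=-]
3: W B0 -> L0 hit  d=D]
4: R B0 -> L0 hit  d=D]
5: R B1 -> L1 hit  d=-]
6: W B1 -> L1 hit  d=D]
7: R B0 -> L0 hit  d=D]
8: W B1 -> L1 hit  d=D]
9: W B1 -> L1 hit  d=D]
10: R B3 -> L1 miss wb->B1  d=-]

DIRTY = [0]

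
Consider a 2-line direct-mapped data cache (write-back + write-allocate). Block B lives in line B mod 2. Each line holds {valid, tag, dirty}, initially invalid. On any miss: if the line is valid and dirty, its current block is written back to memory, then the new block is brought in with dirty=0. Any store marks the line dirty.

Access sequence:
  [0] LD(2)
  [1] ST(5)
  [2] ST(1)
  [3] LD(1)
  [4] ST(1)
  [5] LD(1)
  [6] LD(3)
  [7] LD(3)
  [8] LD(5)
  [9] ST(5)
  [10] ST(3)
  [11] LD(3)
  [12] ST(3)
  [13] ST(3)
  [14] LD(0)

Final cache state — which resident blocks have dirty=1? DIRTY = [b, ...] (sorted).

0: R B2 → L0 miss [-]
1: W B5 → L1 miss [D]
2: W B1 → L1 miss wb→B5 [D]
3: R B1 → L1 hit [D]
4: W B1 → L1 hit [D]
5: R B1 → L1 hit [D]
6: R B3 → L1 miss wb→B1 [-]
7: R B3 → L1 hit [-]
8: R B5 → L1 miss [-]
9: W B5 → L1 hit [D]
10: W B3 → L1 miss wb→B5 [D]
11: R B3 → L1 hit [D]
12: W B3 → L1 hit [D]
13: W B3 → L1 hit [D]
14: R B0 → L0 miss [-]

DIRTY = [3]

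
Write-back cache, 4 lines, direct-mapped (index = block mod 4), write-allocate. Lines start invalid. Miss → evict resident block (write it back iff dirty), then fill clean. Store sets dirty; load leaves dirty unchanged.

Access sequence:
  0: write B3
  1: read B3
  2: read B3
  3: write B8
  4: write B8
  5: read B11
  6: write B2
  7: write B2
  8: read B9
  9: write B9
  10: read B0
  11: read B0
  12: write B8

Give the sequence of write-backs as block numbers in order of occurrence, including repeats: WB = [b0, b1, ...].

WB = [3, 8]

  0 | W B3 → L3 miss [D]
  1 | R B3 → L3 hit [D]
  2 | R B3 → L3 hit [D]
  3 | W B8 → L0 miss [D]
  4 | W B8 → L0 hit [D]
  5 | R B11 → L3 miss wb→B3 [-]
  6 | W B2 → L2 miss [D]
  7 | W B2 → L2 hit [D]
  8 | R B9 → L1 miss [-]
  9 | W B9 → L1 hit [D]
  10 | R B0 → L0 miss wb→B8 [-]
  11 | R B0 → L0 hit [-]
  12 | W B8 → L0 miss [D]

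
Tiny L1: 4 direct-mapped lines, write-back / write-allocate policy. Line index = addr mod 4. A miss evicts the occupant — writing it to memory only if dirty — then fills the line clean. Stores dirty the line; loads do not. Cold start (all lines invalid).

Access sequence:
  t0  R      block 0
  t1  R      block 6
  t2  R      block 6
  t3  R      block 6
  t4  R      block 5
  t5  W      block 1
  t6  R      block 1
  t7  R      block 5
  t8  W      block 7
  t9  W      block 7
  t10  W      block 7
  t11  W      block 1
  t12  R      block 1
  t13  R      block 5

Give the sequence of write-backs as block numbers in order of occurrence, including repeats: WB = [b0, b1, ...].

WB = [1, 1]

  0 | R B0 → L0 miss [-]
  1 | R B6 → L2 miss [-]
  2 | R B6 → L2 hit [-]
  3 | R B6 → L2 hit [-]
  4 | R B5 → L1 miss [-]
  5 | W B1 → L1 miss [D]
  6 | R B1 → L1 hit [D]
  7 | R B5 → L1 miss wb→B1 [-]
  8 | W B7 → L3 miss [D]
  9 | W B7 → L3 hit [D]
  10 | W B7 → L3 hit [D]
  11 | W B1 → L1 miss [D]
  12 | R B1 → L1 hit [D]
  13 | R B5 → L1 miss wb→B1 [-]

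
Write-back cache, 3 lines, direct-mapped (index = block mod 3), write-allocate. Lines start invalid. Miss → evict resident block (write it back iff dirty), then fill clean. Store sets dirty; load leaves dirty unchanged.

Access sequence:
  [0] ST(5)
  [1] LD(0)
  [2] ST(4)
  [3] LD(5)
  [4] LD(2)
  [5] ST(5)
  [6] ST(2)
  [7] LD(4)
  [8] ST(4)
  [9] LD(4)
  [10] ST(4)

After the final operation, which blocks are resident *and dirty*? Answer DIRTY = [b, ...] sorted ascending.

DIRTY = [2, 4]

0: W B5 -> L2 miss  d=D]
1: R B0 -> L0 miss  d=-]
2: W B4 -> L1 miss  d=D]
3: R B5 -> L2 hit  d=D]
4: R B2 -> L2 miss wb->B5  d=-]
5: W B5 -> L2 miss  d=D]
6: W B2 -> L2 miss wb->B5  d=D]
7: R B4 -> L1 hit  d=D]
8: W B4 -> L1 hit  d=D]
9: R B4 -> L1 hit  d=D]
10: W B4 -> L1 hit  d=D]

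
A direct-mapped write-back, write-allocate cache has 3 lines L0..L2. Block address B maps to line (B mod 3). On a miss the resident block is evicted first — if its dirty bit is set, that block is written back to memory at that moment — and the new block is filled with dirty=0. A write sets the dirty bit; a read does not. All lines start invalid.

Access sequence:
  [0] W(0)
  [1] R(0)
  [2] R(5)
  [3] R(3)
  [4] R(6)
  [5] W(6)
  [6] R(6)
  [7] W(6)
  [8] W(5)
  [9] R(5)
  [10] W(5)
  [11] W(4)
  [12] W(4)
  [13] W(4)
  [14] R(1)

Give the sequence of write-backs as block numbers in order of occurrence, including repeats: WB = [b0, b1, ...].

WB = [0, 4]

  0 | W B0 → L0 miss [D]
  1 | R B0 → L0 hit [D]
  2 | R B5 → L2 miss [-]
  3 | R B3 → L0 miss wb→B0 [-]
  4 | R B6 → L0 miss [-]
  5 | W B6 → L0 hit [D]
  6 | R B6 → L0 hit [D]
  7 | W B6 → L0 hit [D]
  8 | W B5 → L2 hit [D]
  9 | R B5 → L2 hit [D]
  10 | W B5 → L2 hit [D]
  11 | W B4 → L1 miss [D]
  12 | W B4 → L1 hit [D]
  13 | W B4 → L1 hit [D]
  14 | R B1 → L1 miss wb→B4 [-]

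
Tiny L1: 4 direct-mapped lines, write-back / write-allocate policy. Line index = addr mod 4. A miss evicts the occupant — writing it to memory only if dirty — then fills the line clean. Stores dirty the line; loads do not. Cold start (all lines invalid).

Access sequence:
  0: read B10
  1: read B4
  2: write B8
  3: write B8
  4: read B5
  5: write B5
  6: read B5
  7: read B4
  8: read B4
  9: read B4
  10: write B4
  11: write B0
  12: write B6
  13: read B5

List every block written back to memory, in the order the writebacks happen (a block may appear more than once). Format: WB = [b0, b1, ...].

WB = [8, 4]

  0 | R B10 → L2 miss [-]
  1 | R B4 → L0 miss [-]
  2 | W B8 → L0 miss [D]
  3 | W B8 → L0 hit [D]
  4 | R B5 → L1 miss [-]
  5 | W B5 → L1 hit [D]
  6 | R B5 → L1 hit [D]
  7 | R B4 → L0 miss wb→B8 [-]
  8 | R B4 → L0 hit [-]
  9 | R B4 → L0 hit [-]
  10 | W B4 → L0 hit [D]
  11 | W B0 → L0 miss wb→B4 [D]
  12 | W B6 → L2 miss [D]
  13 | R B5 → L1 hit [D]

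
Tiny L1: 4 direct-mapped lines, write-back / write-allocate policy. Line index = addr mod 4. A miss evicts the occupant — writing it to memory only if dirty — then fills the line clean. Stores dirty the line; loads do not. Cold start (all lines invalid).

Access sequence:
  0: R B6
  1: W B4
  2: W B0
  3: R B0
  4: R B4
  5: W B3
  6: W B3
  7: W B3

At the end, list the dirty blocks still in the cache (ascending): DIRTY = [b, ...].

  0 | R B6 → L2 miss [-]
  1 | W B4 → L0 miss [D]
  2 | W B0 → L0 miss wb→B4 [D]
  3 | R B0 → L0 hit [D]
  4 | R B4 → L0 miss wb→B0 [-]
  5 | W B3 → L3 miss [D]
  6 | W B3 → L3 hit [D]
  7 | W B3 → L3 hit [D]

DIRTY = [3]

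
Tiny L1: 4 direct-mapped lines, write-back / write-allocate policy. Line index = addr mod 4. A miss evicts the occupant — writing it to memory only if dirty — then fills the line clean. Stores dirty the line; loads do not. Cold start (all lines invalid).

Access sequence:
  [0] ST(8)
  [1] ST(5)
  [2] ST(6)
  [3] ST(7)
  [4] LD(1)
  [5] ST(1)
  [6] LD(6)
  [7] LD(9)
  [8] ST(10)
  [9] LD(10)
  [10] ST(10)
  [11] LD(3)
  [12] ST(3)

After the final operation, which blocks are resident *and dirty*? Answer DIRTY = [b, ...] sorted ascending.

DIRTY = [3, 8, 10]

0: W B8 → L0 miss [D]
1: W B5 → L1 miss [D]
2: W B6 → L2 miss [D]
3: W B7 → L3 miss [D]
4: R B1 → L1 miss wb→B5 [-]
5: W B1 → L1 hit [D]
6: R B6 → L2 hit [D]
7: R B9 → L1 miss wb→B1 [-]
8: W B10 → L2 miss wb→B6 [D]
9: R B10 → L2 hit [D]
10: W B10 → L2 hit [D]
11: R B3 → L3 miss wb→B7 [-]
12: W B3 → L3 hit [D]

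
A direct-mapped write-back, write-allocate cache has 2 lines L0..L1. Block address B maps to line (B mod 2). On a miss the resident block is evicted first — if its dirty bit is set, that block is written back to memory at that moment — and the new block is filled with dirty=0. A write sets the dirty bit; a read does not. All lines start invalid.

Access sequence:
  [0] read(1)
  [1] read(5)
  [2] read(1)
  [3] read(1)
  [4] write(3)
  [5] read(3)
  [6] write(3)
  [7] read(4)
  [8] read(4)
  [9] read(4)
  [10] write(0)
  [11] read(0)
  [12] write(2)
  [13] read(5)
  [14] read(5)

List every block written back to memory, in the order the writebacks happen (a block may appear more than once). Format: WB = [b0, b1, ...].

0: R B1 → L1 miss [-]
1: R B5 → L1 miss [-]
2: R B1 → L1 miss [-]
3: R B1 → L1 hit [-]
4: W B3 → L1 miss [D]
5: R B3 → L1 hit [D]
6: W B3 → L1 hit [D]
7: R B4 → L0 miss [-]
8: R B4 → L0 hit [-]
9: R B4 → L0 hit [-]
10: W B0 → L0 miss [D]
11: R B0 → L0 hit [D]
12: W B2 → L0 miss wb→B0 [D]
13: R B5 → L1 miss wb→B3 [-]
14: R B5 → L1 hit [-]

WB = [0, 3]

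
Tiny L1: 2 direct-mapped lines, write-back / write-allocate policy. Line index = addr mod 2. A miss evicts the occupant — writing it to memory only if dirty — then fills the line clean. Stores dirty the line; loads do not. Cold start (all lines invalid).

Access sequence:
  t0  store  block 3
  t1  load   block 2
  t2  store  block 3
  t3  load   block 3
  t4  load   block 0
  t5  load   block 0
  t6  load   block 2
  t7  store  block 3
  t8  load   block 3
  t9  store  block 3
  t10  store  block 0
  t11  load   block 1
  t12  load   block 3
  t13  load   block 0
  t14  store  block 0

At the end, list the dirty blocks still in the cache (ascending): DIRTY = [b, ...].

0: W B3 → L1 miss [D]
1: R B2 → L0 miss [-]
2: W B3 → L1 hit [D]
3: R B3 → L1 hit [D]
4: R B0 → L0 miss [-]
5: R B0 → L0 hit [-]
6: R B2 → L0 miss [-]
7: W B3 → L1 hit [D]
8: R B3 → L1 hit [D]
9: W B3 → L1 hit [D]
10: W B0 → L0 miss [D]
11: R B1 → L1 miss wb→B3 [-]
12: R B3 → L1 miss [-]
13: R B0 → L0 hit [D]
14: W B0 → L0 hit [D]

DIRTY = [0]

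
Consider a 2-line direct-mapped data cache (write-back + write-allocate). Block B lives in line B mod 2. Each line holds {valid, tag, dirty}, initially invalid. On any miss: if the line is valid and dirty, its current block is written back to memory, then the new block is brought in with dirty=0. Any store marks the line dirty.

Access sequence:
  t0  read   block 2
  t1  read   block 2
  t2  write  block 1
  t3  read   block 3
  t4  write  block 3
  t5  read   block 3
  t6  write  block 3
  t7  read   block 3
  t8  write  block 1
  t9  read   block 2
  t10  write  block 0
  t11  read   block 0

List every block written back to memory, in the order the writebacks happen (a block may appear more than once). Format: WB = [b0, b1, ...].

0: R B2 -> L0 miss  d=-]
1: R B2 -> L0 hit  d=-]
2: W B1 -> L1 miss  d=D]
3: R B3 -> L1 miss wb->B1  d=-]
4: W B3 -> L1 hit  d=D]
5: R B3 -> L1 hit  d=D]
6: W B3 -> L1 hit  d=D]
7: R B3 -> L1 hit  d=D]
8: W B1 -> L1 miss wb->B3  d=D]
9: R B2 -> L0 hit  d=-]
10: W B0 -> L0 miss  d=D]
11: R B0 -> L0 hit  d=D]

WB = [1, 3]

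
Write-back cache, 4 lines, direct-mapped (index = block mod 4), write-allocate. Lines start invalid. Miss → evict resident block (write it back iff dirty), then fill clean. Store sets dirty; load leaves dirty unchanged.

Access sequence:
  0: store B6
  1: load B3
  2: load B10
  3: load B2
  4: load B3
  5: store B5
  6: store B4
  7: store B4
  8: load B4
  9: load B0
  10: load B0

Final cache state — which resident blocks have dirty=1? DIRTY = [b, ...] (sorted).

0: W B6 → L2 miss [D]
1: R B3 → L3 miss [-]
2: R B10 → L2 miss wb→B6 [-]
3: R B2 → L2 miss [-]
4: R B3 → L3 hit [-]
5: W B5 → L1 miss [D]
6: W B4 → L0 miss [D]
7: W B4 → L0 hit [D]
8: R B4 → L0 hit [D]
9: R B0 → L0 miss wb→B4 [-]
10: R B0 → L0 hit [-]

DIRTY = [5]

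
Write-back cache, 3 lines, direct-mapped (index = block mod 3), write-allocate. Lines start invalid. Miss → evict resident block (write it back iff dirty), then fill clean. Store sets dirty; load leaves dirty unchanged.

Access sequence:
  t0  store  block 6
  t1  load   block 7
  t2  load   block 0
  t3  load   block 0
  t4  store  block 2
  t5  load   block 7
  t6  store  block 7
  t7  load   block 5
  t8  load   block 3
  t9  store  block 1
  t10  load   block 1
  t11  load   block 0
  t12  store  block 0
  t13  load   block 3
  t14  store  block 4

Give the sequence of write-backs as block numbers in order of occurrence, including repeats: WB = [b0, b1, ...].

WB = [6, 2, 7, 0, 1]

0: W B6 → L0 miss [D]
1: R B7 → L1 miss [-]
2: R B0 → L0 miss wb→B6 [-]
3: R B0 → L0 hit [-]
4: W B2 → L2 miss [D]
5: R B7 → L1 hit [-]
6: W B7 → L1 hit [D]
7: R B5 → L2 miss wb→B2 [-]
8: R B3 → L0 miss [-]
9: W B1 → L1 miss wb→B7 [D]
10: R B1 → L1 hit [D]
11: R B0 → L0 miss [-]
12: W B0 → L0 hit [D]
13: R B3 → L0 miss wb→B0 [-]
14: W B4 → L1 miss wb→B1 [D]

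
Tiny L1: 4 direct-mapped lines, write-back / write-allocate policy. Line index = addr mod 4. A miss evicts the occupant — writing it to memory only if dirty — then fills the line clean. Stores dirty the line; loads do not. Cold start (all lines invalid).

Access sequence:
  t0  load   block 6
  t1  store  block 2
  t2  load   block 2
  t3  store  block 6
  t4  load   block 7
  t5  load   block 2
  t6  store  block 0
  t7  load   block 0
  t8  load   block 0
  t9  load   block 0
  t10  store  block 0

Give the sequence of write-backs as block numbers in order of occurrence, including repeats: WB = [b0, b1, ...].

0: R B6 -> L2 miss  d=-]
1: W B2 -> L2 miss  d=D]
2: R B2 -> L2 hit  d=D]
3: W B6 -> L2 miss wb->B2  d=D]
4: R B7 -> L3 miss  d=-]
5: R B2 -> L2 miss wb->B6  d=-]
6: W B0 -> L0 miss  d=D]
7: R B0 -> L0 hit  d=D]
8: R B0 -> L0 hit  d=D]
9: R B0 -> L0 hit  d=D]
10: W B0 -> L0 hit  d=D]

WB = [2, 6]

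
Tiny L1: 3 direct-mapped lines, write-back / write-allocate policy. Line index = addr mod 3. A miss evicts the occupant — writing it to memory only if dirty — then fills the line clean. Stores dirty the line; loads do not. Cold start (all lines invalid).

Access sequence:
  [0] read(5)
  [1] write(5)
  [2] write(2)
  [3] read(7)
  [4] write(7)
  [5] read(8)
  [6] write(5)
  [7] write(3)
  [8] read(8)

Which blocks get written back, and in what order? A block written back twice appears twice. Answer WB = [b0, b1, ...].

WB = [5, 2, 5]

  0 | R B5 → L2 miss [-]
  1 | W B5 → L2 hit [D]
  2 | W B2 → L2 miss wb→B5 [D]
  3 | R B7 → L1 miss [-]
  4 | W B7 → L1 hit [D]
  5 | R B8 → L2 miss wb→B2 [-]
  6 | W B5 → L2 miss [D]
  7 | W B3 → L0 miss [D]
  8 | R B8 → L2 miss wb→B5 [-]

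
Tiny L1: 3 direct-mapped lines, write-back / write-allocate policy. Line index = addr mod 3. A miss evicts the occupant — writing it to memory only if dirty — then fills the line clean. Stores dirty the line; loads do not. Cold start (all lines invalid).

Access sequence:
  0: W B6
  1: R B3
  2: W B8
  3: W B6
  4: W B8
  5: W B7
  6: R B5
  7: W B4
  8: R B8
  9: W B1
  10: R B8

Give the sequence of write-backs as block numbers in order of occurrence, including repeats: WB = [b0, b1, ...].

WB = [6, 8, 7, 4]

0: W B6 → L0 miss [D]
1: R B3 → L0 miss wb→B6 [-]
2: W B8 → L2 miss [D]
3: W B6 → L0 miss [D]
4: W B8 → L2 hit [D]
5: W B7 → L1 miss [D]
6: R B5 → L2 miss wb→B8 [-]
7: W B4 → L1 miss wb→B7 [D]
8: R B8 → L2 miss [-]
9: W B1 → L1 miss wb→B4 [D]
10: R B8 → L2 hit [-]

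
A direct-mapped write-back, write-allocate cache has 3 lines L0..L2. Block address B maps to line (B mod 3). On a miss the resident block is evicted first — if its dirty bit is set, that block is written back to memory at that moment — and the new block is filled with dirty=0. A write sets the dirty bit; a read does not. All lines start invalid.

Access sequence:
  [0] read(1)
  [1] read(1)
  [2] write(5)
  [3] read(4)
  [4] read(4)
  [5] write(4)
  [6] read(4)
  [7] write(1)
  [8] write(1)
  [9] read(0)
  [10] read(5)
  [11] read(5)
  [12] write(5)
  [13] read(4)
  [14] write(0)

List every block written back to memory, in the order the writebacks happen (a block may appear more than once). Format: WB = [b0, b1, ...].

WB = [4, 1]

  0 | R B1 → L1 miss [-]
  1 | R B1 → L1 hit [-]
  2 | W B5 → L2 miss [D]
  3 | R B4 → L1 miss [-]
  4 | R B4 → L1 hit [-]
  5 | W B4 → L1 hit [D]
  6 | R B4 → L1 hit [D]
  7 | W B1 → L1 miss wb→B4 [D]
  8 | W B1 → L1 hit [D]
  9 | R B0 → L0 miss [-]
  10 | R B5 → L2 hit [D]
  11 | R B5 → L2 hit [D]
  12 | W B5 → L2 hit [D]
  13 | R B4 → L1 miss wb→B1 [-]
  14 | W B0 → L0 hit [D]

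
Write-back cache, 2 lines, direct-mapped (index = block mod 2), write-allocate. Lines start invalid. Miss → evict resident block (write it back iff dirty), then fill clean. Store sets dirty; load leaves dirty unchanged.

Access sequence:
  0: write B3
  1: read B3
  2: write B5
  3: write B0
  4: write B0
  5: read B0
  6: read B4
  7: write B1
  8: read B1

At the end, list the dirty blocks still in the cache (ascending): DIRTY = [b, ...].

0: W B3 -> L1 miss  d=D]
1: R B3 -> L1 hit  d=D]
2: W B5 -> L1 miss wb->B3  d=D]
3: W B0 -> L0 miss  d=D]
4: W B0 -> L0 hit  d=D]
5: R B0 -> L0 hit  d=D]
6: R B4 -> L0 miss wb->B0  d=-]
7: W B1 -> L1 miss wb->B5  d=D]
8: R B1 -> L1 hit  d=D]

DIRTY = [1]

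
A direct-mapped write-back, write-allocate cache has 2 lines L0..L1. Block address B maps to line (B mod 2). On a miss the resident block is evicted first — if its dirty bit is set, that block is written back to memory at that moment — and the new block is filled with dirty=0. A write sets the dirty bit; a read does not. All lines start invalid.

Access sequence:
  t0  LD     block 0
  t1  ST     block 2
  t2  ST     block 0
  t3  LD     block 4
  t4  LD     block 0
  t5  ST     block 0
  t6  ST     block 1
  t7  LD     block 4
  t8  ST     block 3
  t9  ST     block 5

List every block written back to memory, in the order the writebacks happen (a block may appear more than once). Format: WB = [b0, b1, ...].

WB = [2, 0, 0, 1, 3]

0: R B0 -> L0 miss  d=-]
1: W B2 -> L0 miss  d=D]
2: W B0 -> L0 miss wb->B2  d=D]
3: R B4 -> L0 miss wb->B0  d=-]
4: R B0 -> L0 miss  d=-]
5: W B0 -> L0 hit  d=D]
6: W B1 -> L1 miss  d=D]
7: R B4 -> L0 miss wb->B0  d=-]
8: W B3 -> L1 miss wb->B1  d=D]
9: W B5 -> L1 miss wb->B3  d=D]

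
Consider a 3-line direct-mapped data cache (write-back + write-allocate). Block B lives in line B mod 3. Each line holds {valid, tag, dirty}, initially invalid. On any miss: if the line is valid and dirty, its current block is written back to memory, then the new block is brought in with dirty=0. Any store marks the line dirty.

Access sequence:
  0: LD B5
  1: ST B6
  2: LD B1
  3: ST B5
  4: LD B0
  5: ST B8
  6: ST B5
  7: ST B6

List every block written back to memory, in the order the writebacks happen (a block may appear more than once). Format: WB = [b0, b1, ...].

  0 | R B5 → L2 miss [-]
  1 | W B6 → L0 miss [D]
  2 | R B1 → L1 miss [-]
  3 | W B5 → L2 hit [D]
  4 | R B0 → L0 miss wb→B6 [-]
  5 | W B8 → L2 miss wb→B5 [D]
  6 | W B5 → L2 miss wb→B8 [D]
  7 | W B6 → L0 miss [D]

WB = [6, 5, 8]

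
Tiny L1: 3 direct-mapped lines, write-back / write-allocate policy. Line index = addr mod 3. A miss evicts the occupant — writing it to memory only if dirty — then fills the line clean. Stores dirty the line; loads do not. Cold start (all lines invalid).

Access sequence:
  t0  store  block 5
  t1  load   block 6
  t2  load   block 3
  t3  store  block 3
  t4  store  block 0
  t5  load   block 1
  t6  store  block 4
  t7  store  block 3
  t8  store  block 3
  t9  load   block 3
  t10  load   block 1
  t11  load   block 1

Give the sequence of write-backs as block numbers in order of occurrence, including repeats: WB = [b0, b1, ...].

0: W B5 -> L2 miss  d=D]
1: R B6 -> L0 miss  d=-]
2: R B3 -> L0 miss  d=-]
3: W B3 -> L0 hit  d=D]
4: W B0 -> L0 miss wb->B3  d=D]
5: R B1 -> L1 miss  d=-]
6: W B4 -> L1 miss  d=D]
7: W B3 -> L0 miss wb->B0  d=D]
8: W B3 -> L0 hit  d=D]
9: R B3 -> L0 hit  d=D]
10: R B1 -> L1 miss wb->B4  d=-]
11: R B1 -> L1 hit  d=-]

WB = [3, 0, 4]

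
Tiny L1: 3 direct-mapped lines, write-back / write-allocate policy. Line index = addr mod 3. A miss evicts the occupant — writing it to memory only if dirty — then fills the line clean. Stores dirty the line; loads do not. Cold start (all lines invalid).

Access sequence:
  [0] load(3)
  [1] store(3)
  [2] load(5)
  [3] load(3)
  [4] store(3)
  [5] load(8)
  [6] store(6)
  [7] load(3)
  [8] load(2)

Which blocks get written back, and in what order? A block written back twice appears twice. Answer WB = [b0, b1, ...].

WB = [3, 6]

0: R B3 -> L0 miss  d=-]
1: W B3 -> L0 hit  d=D]
2: R B5 -> L2 miss  d=-]
3: R B3 -> L0 hit  d=D]
4: W B3 -> L0 hit  d=D]
5: R B8 -> L2 miss  d=-]
6: W B6 -> L0 miss wb->B3  d=D]
7: R B3 -> L0 miss wb->B6  d=-]
8: R B2 -> L2 miss  d=-]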